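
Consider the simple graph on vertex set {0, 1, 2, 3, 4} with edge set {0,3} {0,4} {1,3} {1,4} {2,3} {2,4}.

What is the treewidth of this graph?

2

A width-2 tree decomposition is:
Bags: B1 = {1, 3, 4}  B2 = {0, 3, 4}  B3 = {2, 3, 4}
Tree: B1–B2, B2–B3
Each bag holds 3 vertices, so the decomposition has width 2, which upper-bounds the treewidth. For the lower bound, G contains the cycle 3–1–4–0–3, so G is not a forest; only forests have treewidth ≤ 1, hence tw(G) ≥ 2. The upper and lower bounds meet at 2, so that is the treewidth.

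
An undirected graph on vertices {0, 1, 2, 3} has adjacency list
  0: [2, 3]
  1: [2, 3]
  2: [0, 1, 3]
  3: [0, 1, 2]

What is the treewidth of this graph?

A width-2 tree decomposition is:
Bags: B1 = {0, 2, 3}  B2 = {1, 2, 3}
Tree: B1–B2
The largest bag has 3 vertices, giving width 2; this decomposition certifies tw(G) ≤ 2. For the lower bound, the 3 vertices {0, 2, 3} are pairwise adjacent, and any tree decomposition puts a clique entirely inside one bag — forcing width ≥ 2. The upper and lower bounds meet at 2, so that is the treewidth.

2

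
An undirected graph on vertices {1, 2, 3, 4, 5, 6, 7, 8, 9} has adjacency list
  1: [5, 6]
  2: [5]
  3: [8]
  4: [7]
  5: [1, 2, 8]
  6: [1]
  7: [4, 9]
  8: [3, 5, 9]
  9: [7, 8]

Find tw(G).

1

A width-1 tree decomposition is:
Bags: B1 = {5, 8}  B2 = {8, 9}  B3 = {7, 9}  B4 = {1, 5}  B5 = {4, 7}  B6 = {1, 6}  B7 = {2, 5}  B8 = {3, 8}
Tree: B1–B2, B2–B3, B1–B4, B3–B5, B4–B6, B4–B7, B1–B8
Each bag holds 2 vertices, so the decomposition has width 1, which upper-bounds the treewidth. Any graph with an edge has treewidth ≥ 1, and G has the edge 8–5. Hence tw(G) = 1 exactly.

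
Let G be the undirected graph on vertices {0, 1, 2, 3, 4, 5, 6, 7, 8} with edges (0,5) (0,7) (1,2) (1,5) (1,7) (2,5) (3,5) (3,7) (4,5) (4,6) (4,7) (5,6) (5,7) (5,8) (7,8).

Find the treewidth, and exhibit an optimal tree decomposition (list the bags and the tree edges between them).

Treewidth 2.
Bags: B1 = {0, 5, 7}  B2 = {3, 5, 7}  B3 = {5, 7, 8}  B4 = {1, 5, 7}  B5 = {4, 5, 7}  B6 = {1, 2, 5}  B7 = {4, 5, 6}
Tree: B1–B2, B2–B3, B2–B4, B3–B5, B4–B6, B5–B7

Each bag holds 3 vertices, so the decomposition has width 2, which upper-bounds the treewidth. For the lower bound, the 3 vertices {1, 2, 5} are pairwise adjacent, and any tree decomposition puts a clique entirely inside one bag — forcing width ≥ 2. Hence tw(G) = 2 exactly.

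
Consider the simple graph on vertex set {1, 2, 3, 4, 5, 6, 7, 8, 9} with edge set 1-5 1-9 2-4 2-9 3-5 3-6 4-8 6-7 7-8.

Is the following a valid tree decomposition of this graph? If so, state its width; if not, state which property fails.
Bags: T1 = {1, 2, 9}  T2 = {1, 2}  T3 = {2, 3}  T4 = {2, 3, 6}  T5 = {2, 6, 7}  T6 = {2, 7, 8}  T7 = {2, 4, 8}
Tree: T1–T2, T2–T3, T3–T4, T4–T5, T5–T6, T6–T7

A tree decomposition must satisfy three properties: every vertex lies in some bag; for every edge, both endpoints lie together in some bag; and for every vertex, the bags containing it form a connected subtree. Here vertex 5 appears in no bag, so the decomposition is invalid.

No — vertex 5 appears in no bag.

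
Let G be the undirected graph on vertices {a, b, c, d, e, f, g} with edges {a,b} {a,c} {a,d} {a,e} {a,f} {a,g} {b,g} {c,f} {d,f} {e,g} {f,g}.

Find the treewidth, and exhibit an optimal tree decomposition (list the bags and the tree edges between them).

The largest bag has 3 vertices, giving width 2; this decomposition certifies tw(G) ≤ 2. On the other hand G contains the 3-clique {a, e, g}. A clique must lie in a single bag of any decomposition, so no decomposition can have width below 2. Combining the bounds, tw(G) = 2.

Treewidth 2.
One such decomposition:
Bags: B1 = {a, f, g}  B2 = {a, c, f}  B3 = {a, d, f}  B4 = {a, b, g}  B5 = {a, e, g}
Tree: B1–B2, B2–B3, B1–B4, B4–B5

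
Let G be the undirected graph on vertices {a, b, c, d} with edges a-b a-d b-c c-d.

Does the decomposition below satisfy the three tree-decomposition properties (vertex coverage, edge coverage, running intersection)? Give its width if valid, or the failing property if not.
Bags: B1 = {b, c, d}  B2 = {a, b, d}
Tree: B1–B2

Yes; width 2.

Checking the three conditions: (i) the bags cover all of {a, b, c, d}; (ii) for each edge, some bag contains both endpoints; (iii) the bags containing any fixed vertex form a subtree. All hold, so the decomposition is valid with width 3 − 1 = 2.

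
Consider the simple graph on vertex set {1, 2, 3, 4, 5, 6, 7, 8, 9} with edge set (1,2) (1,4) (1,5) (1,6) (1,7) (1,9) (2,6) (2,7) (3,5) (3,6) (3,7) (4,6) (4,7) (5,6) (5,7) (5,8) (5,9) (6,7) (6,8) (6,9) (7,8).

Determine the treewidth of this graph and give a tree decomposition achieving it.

Treewidth 3.
One such decomposition:
Bags: B1 = {5, 6, 7, 8}  B2 = {1, 5, 6, 7}  B3 = {3, 5, 6, 7}  B4 = {1, 5, 6, 9}  B5 = {1, 4, 6, 7}  B6 = {1, 2, 6, 7}
Tree: B1–B2, B1–B3, B2–B4, B2–B5, B5–B6

Each bag holds 4 vertices, so the decomposition has width 3, which upper-bounds the treewidth. On the other hand G contains the 4-clique {1, 5, 6, 9}. A clique must lie in a single bag of any decomposition, so no decomposition can have width below 3. Hence tw(G) = 3 exactly.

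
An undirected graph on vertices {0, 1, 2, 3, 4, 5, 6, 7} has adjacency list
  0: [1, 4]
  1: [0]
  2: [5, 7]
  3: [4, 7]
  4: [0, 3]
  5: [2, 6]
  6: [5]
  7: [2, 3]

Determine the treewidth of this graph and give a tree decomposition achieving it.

Every bag has size at most 2, so the width is 2 − 1 = 1 and tw(G) ≤ 1. G has an edge, so its treewidth is at least 1. Combining the bounds, tw(G) = 1.

Treewidth 1.
Bags: B1 = {5, 6}  B2 = {2, 5}  B3 = {2, 7}  B4 = {3, 7}  B5 = {3, 4}  B6 = {0, 4}  B7 = {0, 1}
Tree: B1–B2, B2–B3, B3–B4, B4–B5, B5–B6, B6–B7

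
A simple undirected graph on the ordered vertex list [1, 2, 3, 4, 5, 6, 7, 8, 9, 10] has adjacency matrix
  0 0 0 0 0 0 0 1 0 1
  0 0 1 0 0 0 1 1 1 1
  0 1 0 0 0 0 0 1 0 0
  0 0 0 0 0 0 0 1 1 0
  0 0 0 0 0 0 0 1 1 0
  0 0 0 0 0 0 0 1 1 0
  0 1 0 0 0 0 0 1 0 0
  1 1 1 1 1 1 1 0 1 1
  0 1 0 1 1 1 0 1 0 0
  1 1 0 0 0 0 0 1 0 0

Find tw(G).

A width-2 tree decomposition is:
Bags: B1 = {2, 8, 9}  B2 = {2, 3, 8}  B3 = {2, 8, 10}  B4 = {1, 8, 10}  B5 = {6, 8, 9}  B6 = {4, 8, 9}  B7 = {5, 8, 9}  B8 = {2, 7, 8}
Tree: B1–B2, B1–B3, B3–B4, B1–B5, B1–B6, B1–B7, B3–B8
The largest bag has 3 vertices, giving width 2; this decomposition certifies tw(G) ≤ 2. On the other hand G contains the 3-clique {1, 8, 10}. A clique must lie in a single bag of any decomposition, so no decomposition can have width below 2. Therefore the treewidth is 2.

2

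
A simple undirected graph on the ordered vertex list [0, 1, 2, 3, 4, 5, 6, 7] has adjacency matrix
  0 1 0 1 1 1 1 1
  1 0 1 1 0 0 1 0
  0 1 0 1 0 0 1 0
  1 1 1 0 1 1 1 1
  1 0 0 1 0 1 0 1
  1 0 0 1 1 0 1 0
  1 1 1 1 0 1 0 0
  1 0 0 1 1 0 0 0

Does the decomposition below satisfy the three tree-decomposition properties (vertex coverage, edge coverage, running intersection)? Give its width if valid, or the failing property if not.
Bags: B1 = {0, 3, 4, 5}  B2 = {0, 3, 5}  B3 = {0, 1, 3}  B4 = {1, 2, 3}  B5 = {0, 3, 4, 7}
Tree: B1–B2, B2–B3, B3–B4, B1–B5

A tree decomposition must satisfy three properties: every vertex lies in some bag; for every edge, both endpoints lie together in some bag; and for every vertex, the bags containing it form a connected subtree. Here vertex 6 appears in no bag, so the decomposition is invalid.

No — vertex 6 appears in no bag.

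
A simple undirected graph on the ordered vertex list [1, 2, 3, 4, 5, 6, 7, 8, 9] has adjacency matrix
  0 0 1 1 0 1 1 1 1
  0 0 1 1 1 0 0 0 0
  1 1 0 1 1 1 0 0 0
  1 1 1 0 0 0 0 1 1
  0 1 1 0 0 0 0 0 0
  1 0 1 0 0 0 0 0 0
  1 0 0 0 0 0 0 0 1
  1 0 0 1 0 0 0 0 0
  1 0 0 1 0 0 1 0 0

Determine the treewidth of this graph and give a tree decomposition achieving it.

Every bag has size at most 3, so the width is 3 − 1 = 2 and tw(G) ≤ 2. For the lower bound, the 3 vertices {1, 4, 8} are pairwise adjacent, and any tree decomposition puts a clique entirely inside one bag — forcing width ≥ 2. Combining the bounds, tw(G) = 2.

Treewidth 2.
One optimal decomposition is:
Bags: B1 = {2, 3, 4}  B2 = {1, 3, 4}  B3 = {2, 3, 5}  B4 = {1, 4, 9}  B5 = {1, 7, 9}  B6 = {1, 3, 6}  B7 = {1, 4, 8}
Tree: B1–B2, B1–B3, B2–B4, B4–B5, B2–B6, B2–B7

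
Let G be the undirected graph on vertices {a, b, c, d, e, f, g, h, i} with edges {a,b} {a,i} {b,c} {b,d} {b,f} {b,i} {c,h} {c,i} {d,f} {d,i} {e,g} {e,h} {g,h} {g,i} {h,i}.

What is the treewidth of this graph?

A width-2 tree decomposition is:
Bags: B1 = {g, h, i}  B2 = {c, h, i}  B3 = {b, c, i}  B4 = {e, g, h}  B5 = {a, b, i}  B6 = {b, d, i}  B7 = {b, d, f}
Tree: B1–B2, B2–B3, B1–B4, B3–B5, B5–B6, B6–B7
The largest bag has 3 vertices, giving width 2; this decomposition certifies tw(G) ≤ 2. On the other hand G contains the 3-clique {e, g, h}. A clique must lie in a single bag of any decomposition, so no decomposition can have width below 2. Combining the bounds, tw(G) = 2.

2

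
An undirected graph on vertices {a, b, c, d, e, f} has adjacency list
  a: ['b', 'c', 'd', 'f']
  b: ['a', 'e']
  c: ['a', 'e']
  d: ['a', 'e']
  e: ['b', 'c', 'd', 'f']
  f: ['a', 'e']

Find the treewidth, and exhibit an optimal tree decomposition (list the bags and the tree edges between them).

Every bag has size at most 3, so the width is 3 − 1 = 2 and tw(G) ≤ 2. Since b–e–c–a–b is a cycle in G, G is not acyclic. Forests are exactly the graphs of treewidth ≤ 1, so tw(G) ≥ 2. Therefore the treewidth is 2.

Treewidth 2.
One such decomposition:
Bags: B1 = {a, b, e}  B2 = {a, c, e}  B3 = {a, e, f}  B4 = {a, d, e}
Tree: B1–B2, B2–B3, B3–B4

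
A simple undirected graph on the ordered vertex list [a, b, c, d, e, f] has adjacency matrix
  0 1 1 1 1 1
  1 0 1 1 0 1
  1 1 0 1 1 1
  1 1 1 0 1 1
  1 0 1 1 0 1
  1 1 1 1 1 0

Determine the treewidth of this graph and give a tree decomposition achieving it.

Treewidth 4.
Bags: B1 = {a, c, d, e, f}  B2 = {a, b, c, d, f}
Tree: B1–B2

Each bag holds 5 vertices, so the decomposition has width 4, which upper-bounds the treewidth. For the lower bound, the 5 vertices {a, c, d, e, f} are pairwise adjacent, and any tree decomposition puts a clique entirely inside one bag — forcing width ≥ 4. Combining the bounds, tw(G) = 4.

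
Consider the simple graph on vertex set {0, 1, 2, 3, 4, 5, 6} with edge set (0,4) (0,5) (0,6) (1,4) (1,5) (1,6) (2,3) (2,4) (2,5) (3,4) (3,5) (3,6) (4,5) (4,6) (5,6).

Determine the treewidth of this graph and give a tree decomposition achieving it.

Treewidth 3.
One optimal decomposition is:
Bags: B1 = {3, 4, 5, 6}  B2 = {1, 4, 5, 6}  B3 = {0, 4, 5, 6}  B4 = {2, 3, 4, 5}
Tree: B1–B2, B2–B3, B1–B4

Each bag holds 4 vertices, so the decomposition has width 3, which upper-bounds the treewidth. Conversely, {2, 3, 4, 5} is a clique of size 4, and the vertices of any clique must share a bag in every tree decomposition; so some bag has ≥ 4 vertices and tw(G) ≥ 3. Therefore the treewidth is 3.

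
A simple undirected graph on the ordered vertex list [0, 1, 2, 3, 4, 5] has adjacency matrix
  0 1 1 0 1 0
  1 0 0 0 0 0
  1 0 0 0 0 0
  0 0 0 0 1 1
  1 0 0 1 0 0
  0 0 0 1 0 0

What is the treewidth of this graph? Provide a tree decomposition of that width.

Treewidth 1.
One optimal decomposition is:
Bags: B1 = {0, 4}  B2 = {0, 1}  B3 = {3, 4}  B4 = {3, 5}  B5 = {0, 2}
Tree: B1–B2, B1–B3, B3–B4, B2–B5

Each bag holds 2 vertices, so the decomposition has width 1, which upper-bounds the treewidth. Any graph with an edge has treewidth ≥ 1, and G has the edge 0–4. Combining the bounds, tw(G) = 1.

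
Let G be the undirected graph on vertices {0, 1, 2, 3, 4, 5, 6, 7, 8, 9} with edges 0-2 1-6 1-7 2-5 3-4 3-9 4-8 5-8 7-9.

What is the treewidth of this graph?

A width-1 tree decomposition is:
Bags: B1 = {1, 6}  B2 = {1, 7}  B3 = {7, 9}  B4 = {3, 9}  B5 = {3, 4}  B6 = {4, 8}  B7 = {5, 8}  B8 = {2, 5}  B9 = {0, 2}
Tree: B1–B2, B2–B3, B3–B4, B4–B5, B5–B6, B6–B7, B7–B8, B8–B9
The largest bag has 2 vertices, giving width 1; this decomposition certifies tw(G) ≤ 1. G has an edge, so its treewidth is at least 1. Therefore the treewidth is 1.

1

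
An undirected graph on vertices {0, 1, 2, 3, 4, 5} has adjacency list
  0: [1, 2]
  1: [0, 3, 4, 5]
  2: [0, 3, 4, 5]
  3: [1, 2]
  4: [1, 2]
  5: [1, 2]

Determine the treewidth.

2

A width-2 tree decomposition is:
Bags: B1 = {1, 2, 3}  B2 = {1, 2, 4}  B3 = {1, 2, 5}  B4 = {0, 1, 2}
Tree: B1–B2, B2–B3, B3–B4
Each bag holds 3 vertices, so the decomposition has width 2, which upper-bounds the treewidth. The edges 3–1–4–2–3 form a cycle, so G is not a tree and its treewidth is at least 2. Combining the bounds, tw(G) = 2.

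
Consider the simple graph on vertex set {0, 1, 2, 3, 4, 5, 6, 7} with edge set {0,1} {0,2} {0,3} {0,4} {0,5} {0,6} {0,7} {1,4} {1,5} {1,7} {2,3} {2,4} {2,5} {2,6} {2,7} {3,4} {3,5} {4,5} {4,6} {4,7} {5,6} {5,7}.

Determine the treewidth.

A width-4 tree decomposition is:
Bags: B1 = {0, 2, 3, 4, 5}  B2 = {0, 2, 4, 5, 6}  B3 = {0, 2, 4, 5, 7}  B4 = {0, 1, 4, 5, 7}
Tree: B1–B2, B2–B3, B3–B4
The largest bag has 5 vertices, giving width 4; this decomposition certifies tw(G) ≤ 4. Conversely, {0, 1, 4, 5, 7} is a clique of size 5, and the vertices of any clique must share a bag in every tree decomposition; so some bag has ≥ 5 vertices and tw(G) ≥ 4. Therefore the treewidth is 4.

4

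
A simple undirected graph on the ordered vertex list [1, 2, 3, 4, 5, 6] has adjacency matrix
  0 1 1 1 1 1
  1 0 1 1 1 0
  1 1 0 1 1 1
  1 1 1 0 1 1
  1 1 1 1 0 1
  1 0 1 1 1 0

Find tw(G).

4

A width-4 tree decomposition is:
Bags: B1 = {1, 3, 4, 5, 6}  B2 = {1, 2, 3, 4, 5}
Tree: B1–B2
Every bag has size at most 5, so the width is 5 − 1 = 4 and tw(G) ≤ 4. On the other hand G contains the 5-clique {1, 2, 3, 4, 5}. A clique must lie in a single bag of any decomposition, so no decomposition can have width below 4. Combining the bounds, tw(G) = 4.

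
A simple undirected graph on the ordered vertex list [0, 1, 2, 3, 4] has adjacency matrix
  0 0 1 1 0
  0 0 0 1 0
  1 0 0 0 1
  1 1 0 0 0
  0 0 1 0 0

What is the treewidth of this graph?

1

A width-1 tree decomposition is:
Bags: B1 = {2, 4}  B2 = {0, 2}  B3 = {0, 3}  B4 = {1, 3}
Tree: B1–B2, B2–B3, B3–B4
Each bag holds 2 vertices, so the decomposition has width 1, which upper-bounds the treewidth. Since G has at least one edge (e.g. 4–2), it is not an edgeless graph, so tw(G) ≥ 1. Hence tw(G) = 1 exactly.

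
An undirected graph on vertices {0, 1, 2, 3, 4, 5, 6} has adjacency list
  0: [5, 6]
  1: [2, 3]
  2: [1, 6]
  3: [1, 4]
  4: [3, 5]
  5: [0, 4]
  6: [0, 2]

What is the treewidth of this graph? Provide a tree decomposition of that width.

Treewidth 2.
One optimal decomposition is:
Bags: B1 = {3, 4, 5}  B2 = {1, 3, 5}  B3 = {1, 2, 5}  B4 = {2, 5, 6}  B5 = {0, 5, 6}
Tree: B1–B2, B2–B3, B3–B4, B4–B5

Each bag holds 3 vertices, so the decomposition has width 2, which upper-bounds the treewidth. For the lower bound, G contains the cycle 5–4–3–1–2–6–0–5, so G is not a forest; only forests have treewidth ≤ 1, hence tw(G) ≥ 2. Combining the bounds, tw(G) = 2.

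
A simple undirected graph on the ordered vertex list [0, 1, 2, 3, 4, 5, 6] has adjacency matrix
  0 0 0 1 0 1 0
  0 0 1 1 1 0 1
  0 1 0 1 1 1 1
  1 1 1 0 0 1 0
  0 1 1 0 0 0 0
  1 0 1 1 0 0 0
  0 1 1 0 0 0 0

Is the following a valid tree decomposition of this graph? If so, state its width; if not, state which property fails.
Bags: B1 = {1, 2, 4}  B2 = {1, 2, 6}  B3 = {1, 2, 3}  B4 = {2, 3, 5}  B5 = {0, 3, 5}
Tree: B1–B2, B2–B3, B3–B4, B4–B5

Yes; width 2.

Every vertex of G appears in some bag (union = {0, 1, 2, 3, 4, 5, 6}); every edge is covered by a bag; and for each vertex v the set of bags containing v is connected in the bag tree. The decomposition is therefore valid. The largest bag has 3 vertices, so the width is 2.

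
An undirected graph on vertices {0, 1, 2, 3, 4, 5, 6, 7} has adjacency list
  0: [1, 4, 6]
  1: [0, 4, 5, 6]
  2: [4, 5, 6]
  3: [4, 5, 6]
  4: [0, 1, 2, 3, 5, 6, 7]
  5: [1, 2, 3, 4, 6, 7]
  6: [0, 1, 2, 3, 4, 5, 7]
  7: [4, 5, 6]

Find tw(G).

A width-3 tree decomposition is:
Bags: B1 = {1, 4, 5, 6}  B2 = {0, 1, 4, 6}  B3 = {3, 4, 5, 6}  B4 = {4, 5, 6, 7}  B5 = {2, 4, 5, 6}
Tree: B1–B2, B1–B3, B3–B4, B4–B5
The largest bag has 4 vertices, giving width 3; this decomposition certifies tw(G) ≤ 3. For the lower bound, the 4 vertices {0, 1, 4, 6} are pairwise adjacent, and any tree decomposition puts a clique entirely inside one bag — forcing width ≥ 3. Combining the bounds, tw(G) = 3.

3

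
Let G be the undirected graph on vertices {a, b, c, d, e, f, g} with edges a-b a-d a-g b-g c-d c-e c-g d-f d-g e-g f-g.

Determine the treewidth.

2

A width-2 tree decomposition is:
Bags: B1 = {c, d, g}  B2 = {a, d, g}  B3 = {a, b, g}  B4 = {c, e, g}  B5 = {d, f, g}
Tree: B1–B2, B2–B3, B1–B4, B1–B5
Every bag has size at most 3, so the width is 3 − 1 = 2 and tw(G) ≤ 2. Conversely, {d, f, g} is a clique of size 3, and the vertices of any clique must share a bag in every tree decomposition; so some bag has ≥ 3 vertices and tw(G) ≥ 2. Hence tw(G) = 2 exactly.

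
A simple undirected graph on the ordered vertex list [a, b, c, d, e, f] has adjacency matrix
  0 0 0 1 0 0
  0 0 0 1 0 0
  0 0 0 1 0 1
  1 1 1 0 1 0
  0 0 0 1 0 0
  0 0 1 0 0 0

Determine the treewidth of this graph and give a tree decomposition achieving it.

Treewidth 1.
Bags: B1 = {d, e}  B2 = {a, d}  B3 = {b, d}  B4 = {c, d}  B5 = {c, f}
Tree: B1–B2, B2–B3, B3–B4, B4–B5

Every bag has size at most 2, so the width is 2 − 1 = 1 and tw(G) ≤ 1. Since G has at least one edge (e.g. e–d), it is not an edgeless graph, so tw(G) ≥ 1. Hence tw(G) = 1 exactly.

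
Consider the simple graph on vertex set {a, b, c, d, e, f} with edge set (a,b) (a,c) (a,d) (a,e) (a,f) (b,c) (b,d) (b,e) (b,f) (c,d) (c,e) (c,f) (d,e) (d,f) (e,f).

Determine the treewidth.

5

A width-5 tree decomposition is:
Bags: B1 = {a, b, c, d, e, f}
Tree: (single bag)
A single bag containing all 6 vertices is trivially a valid decomposition of width 5. On the other hand G contains the 6-clique {a, b, c, d, e, f}. A clique must lie in a single bag of any decomposition, so no decomposition can have width below 5. The upper and lower bounds meet at 5, so that is the treewidth.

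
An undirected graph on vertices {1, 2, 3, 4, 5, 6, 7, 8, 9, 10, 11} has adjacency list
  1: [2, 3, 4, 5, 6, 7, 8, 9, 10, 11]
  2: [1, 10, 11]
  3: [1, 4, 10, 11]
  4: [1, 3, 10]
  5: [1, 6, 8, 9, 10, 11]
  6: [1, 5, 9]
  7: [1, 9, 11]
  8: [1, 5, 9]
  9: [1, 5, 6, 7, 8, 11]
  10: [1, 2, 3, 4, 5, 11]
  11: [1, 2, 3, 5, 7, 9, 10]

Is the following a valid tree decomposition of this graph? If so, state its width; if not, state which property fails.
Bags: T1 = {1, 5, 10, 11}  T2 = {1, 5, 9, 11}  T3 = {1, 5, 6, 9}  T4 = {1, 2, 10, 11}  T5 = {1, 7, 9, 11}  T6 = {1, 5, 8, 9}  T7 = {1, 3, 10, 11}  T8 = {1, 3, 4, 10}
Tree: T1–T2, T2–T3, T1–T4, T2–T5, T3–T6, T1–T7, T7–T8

Yes; width 3.

Vertex coverage: the bags together contain {1, 2, 3, 4, 5, 6, 7, 8, 9, 10, 11}, the full vertex set. Edge coverage: each edge of G has both endpoints in at least one bag. Running intersection: for every vertex, the bags containing it form a connected subtree. All three properties hold, so this is a valid tree decomposition of width max|bag| − 1 = 3, and hence tw(G) ≤ 3.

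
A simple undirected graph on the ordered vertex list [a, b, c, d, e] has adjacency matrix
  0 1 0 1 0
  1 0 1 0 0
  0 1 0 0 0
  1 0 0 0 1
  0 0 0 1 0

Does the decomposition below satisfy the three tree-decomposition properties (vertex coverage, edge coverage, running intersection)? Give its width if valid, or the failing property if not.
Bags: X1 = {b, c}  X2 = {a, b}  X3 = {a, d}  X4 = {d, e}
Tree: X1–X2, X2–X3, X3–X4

Vertex coverage: the bags together contain {a, b, c, d, e}, the full vertex set. Edge coverage: each edge of G has both endpoints in at least one bag. Running intersection: for every vertex, the bags containing it form a connected subtree. All three properties hold, so this is a valid tree decomposition of width max|bag| − 1 = 1, and hence tw(G) ≤ 1.

Yes; width 1.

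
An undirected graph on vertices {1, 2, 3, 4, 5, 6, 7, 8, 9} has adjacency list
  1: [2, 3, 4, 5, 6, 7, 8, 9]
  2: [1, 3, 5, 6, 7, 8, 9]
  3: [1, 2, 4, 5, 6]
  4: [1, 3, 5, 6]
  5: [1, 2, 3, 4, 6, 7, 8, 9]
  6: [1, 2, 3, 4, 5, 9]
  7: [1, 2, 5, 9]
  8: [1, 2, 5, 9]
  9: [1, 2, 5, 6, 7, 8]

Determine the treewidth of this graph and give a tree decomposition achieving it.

Treewidth 4.
Bags: B1 = {1, 2, 5, 6, 9}  B2 = {1, 2, 3, 5, 6}  B3 = {1, 3, 4, 5, 6}  B4 = {1, 2, 5, 8, 9}  B5 = {1, 2, 5, 7, 9}
Tree: B1–B2, B2–B3, B1–B4, B4–B5

The largest bag has 5 vertices, giving width 4; this decomposition certifies tw(G) ≤ 4. On the other hand G contains the 5-clique {1, 2, 5, 8, 9}. A clique must lie in a single bag of any decomposition, so no decomposition can have width below 4. Combining the bounds, tw(G) = 4.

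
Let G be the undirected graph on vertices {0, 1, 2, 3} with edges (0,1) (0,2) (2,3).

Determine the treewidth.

A width-1 tree decomposition is:
Bags: B1 = {0, 2}  B2 = {0, 1}  B3 = {2, 3}
Tree: B1–B2, B1–B3
Each bag holds 2 vertices, so the decomposition has width 1, which upper-bounds the treewidth. Any graph with an edge has treewidth ≥ 1, and G has the edge 2–0. The upper and lower bounds meet at 1, so that is the treewidth.

1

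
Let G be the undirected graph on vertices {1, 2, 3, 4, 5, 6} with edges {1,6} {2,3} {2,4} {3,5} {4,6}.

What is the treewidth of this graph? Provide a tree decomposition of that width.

Treewidth 1.
One such decomposition:
Bags: B1 = {3, 5}  B2 = {2, 3}  B3 = {2, 4}  B4 = {4, 6}  B5 = {1, 6}
Tree: B1–B2, B2–B3, B3–B4, B4–B5

Each bag holds 2 vertices, so the decomposition has width 1, which upper-bounds the treewidth. Any graph with an edge has treewidth ≥ 1, and G has the edge 5–3. The upper and lower bounds meet at 1, so that is the treewidth.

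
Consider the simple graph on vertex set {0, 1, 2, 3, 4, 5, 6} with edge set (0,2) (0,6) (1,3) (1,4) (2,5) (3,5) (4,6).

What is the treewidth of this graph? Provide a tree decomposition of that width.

Each bag holds 3 vertices, so the decomposition has width 2, which upper-bounds the treewidth. For the lower bound, G contains the cycle 6–0–2–5–3–1–4–6, so G is not a forest; only forests have treewidth ≤ 1, hence tw(G) ≥ 2. Therefore the treewidth is 2.

Treewidth 2.
One optimal decomposition is:
Bags: B1 = {0, 2, 6}  B2 = {2, 5, 6}  B3 = {3, 5, 6}  B4 = {1, 3, 6}  B5 = {1, 4, 6}
Tree: B1–B2, B2–B3, B3–B4, B4–B5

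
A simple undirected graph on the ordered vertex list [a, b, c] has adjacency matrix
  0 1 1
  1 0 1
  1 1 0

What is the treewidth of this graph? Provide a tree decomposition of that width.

Treewidth 2.
Bags: B1 = {a, b, c}
Tree: (single bag)

A single bag containing all 3 vertices is trivially a valid decomposition of width 2. On the other hand G contains the 3-clique {a, b, c}. A clique must lie in a single bag of any decomposition, so no decomposition can have width below 2. Combining the bounds, tw(G) = 2.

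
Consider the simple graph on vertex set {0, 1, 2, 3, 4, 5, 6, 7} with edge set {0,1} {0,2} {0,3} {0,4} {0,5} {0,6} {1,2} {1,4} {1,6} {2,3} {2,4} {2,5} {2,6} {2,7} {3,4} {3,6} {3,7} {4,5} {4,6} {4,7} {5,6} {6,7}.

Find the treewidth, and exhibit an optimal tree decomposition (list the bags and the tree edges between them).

The largest bag has 5 vertices, giving width 4; this decomposition certifies tw(G) ≤ 4. For the lower bound, the 5 vertices {0, 1, 2, 4, 6} are pairwise adjacent, and any tree decomposition puts a clique entirely inside one bag — forcing width ≥ 4. Therefore the treewidth is 4.

Treewidth 4.
One optimal decomposition is:
Bags: B1 = {2, 3, 4, 6, 7}  B2 = {0, 2, 3, 4, 6}  B3 = {0, 1, 2, 4, 6}  B4 = {0, 2, 4, 5, 6}
Tree: B1–B2, B2–B3, B2–B4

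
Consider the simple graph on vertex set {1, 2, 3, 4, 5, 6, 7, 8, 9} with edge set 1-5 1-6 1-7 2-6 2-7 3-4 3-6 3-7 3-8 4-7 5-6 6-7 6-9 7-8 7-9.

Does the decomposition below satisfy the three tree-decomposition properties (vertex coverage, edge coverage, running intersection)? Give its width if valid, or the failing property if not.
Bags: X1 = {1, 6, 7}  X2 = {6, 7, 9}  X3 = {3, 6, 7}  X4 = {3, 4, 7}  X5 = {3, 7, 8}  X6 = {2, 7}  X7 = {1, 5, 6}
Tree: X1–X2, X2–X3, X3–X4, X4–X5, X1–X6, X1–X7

A tree decomposition must satisfy three properties: every vertex lies in some bag; for every edge, both endpoints lie together in some bag; and for every vertex, the bags containing it form a connected subtree. Here edge (6,2) lies in no bag, so the decomposition is invalid.

No — edge (6,2) lies in no bag.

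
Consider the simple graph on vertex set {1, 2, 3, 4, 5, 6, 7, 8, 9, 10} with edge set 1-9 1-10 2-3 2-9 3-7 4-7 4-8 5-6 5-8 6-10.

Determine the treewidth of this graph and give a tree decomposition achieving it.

Treewidth 2.
One such decomposition:
Bags: B1 = {4, 7, 8}  B2 = {3, 7, 8}  B3 = {2, 3, 8}  B4 = {2, 8, 9}  B5 = {1, 8, 9}  B6 = {1, 8, 10}  B7 = {6, 8, 10}  B8 = {5, 6, 8}
Tree: B1–B2, B2–B3, B3–B4, B4–B5, B5–B6, B6–B7, B7–B8

Every bag has size at most 3, so the width is 3 − 1 = 2 and tw(G) ≤ 2. Since 8–4–7–3–2–9–1–10–6–5–8 is a cycle in G, G is not acyclic. Forests are exactly the graphs of treewidth ≤ 1, so tw(G) ≥ 2. Combining the bounds, tw(G) = 2.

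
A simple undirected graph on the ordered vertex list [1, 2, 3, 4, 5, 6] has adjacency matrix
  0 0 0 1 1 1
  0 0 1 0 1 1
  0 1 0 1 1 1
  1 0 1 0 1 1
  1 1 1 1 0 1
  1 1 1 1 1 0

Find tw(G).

3

A width-3 tree decomposition is:
Bags: B1 = {1, 4, 5, 6}  B2 = {3, 4, 5, 6}  B3 = {2, 3, 5, 6}
Tree: B1–B2, B2–B3
The largest bag has 4 vertices, giving width 3; this decomposition certifies tw(G) ≤ 3. For the lower bound, the 4 vertices {1, 4, 5, 6} are pairwise adjacent, and any tree decomposition puts a clique entirely inside one bag — forcing width ≥ 3. Therefore the treewidth is 3.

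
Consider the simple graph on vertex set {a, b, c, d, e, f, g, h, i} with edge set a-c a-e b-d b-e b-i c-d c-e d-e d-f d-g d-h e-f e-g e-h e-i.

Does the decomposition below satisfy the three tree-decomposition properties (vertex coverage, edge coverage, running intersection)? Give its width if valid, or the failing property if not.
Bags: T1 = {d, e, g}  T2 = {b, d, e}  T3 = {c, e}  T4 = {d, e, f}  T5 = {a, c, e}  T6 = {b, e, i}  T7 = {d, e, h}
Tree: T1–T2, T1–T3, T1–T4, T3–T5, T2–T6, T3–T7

A tree decomposition must satisfy three properties: every vertex lies in some bag; for every edge, both endpoints lie together in some bag; and for every vertex, the bags containing it form a connected subtree. Here edge (d,c) lies in no bag, so the decomposition is invalid.

No — edge (d,c) lies in no bag.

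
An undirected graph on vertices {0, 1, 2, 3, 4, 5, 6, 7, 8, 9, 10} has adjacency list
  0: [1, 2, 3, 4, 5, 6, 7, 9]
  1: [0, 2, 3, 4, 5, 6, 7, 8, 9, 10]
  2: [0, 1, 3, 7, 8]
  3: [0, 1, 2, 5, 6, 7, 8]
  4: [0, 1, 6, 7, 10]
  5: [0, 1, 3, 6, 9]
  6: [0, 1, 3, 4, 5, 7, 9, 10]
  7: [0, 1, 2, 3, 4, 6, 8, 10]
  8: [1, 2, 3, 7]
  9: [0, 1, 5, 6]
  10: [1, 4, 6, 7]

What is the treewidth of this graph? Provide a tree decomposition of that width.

Treewidth 4.
Bags: B1 = {0, 1, 3, 6, 7}  B2 = {0, 1, 4, 6, 7}  B3 = {0, 1, 3, 5, 6}  B4 = {0, 1, 2, 3, 7}  B5 = {1, 2, 3, 7, 8}  B6 = {0, 1, 5, 6, 9}  B7 = {1, 4, 6, 7, 10}
Tree: B1–B2, B1–B3, B1–B4, B4–B5, B3–B6, B2–B7

Each bag holds 5 vertices, so the decomposition has width 4, which upper-bounds the treewidth. On the other hand G contains the 5-clique {0, 1, 2, 3, 7}. A clique must lie in a single bag of any decomposition, so no decomposition can have width below 4. Therefore the treewidth is 4.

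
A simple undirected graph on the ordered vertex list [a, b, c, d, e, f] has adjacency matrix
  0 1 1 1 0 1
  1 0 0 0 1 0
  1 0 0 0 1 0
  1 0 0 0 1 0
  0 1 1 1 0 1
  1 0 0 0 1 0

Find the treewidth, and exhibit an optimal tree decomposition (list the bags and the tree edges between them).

Each bag holds 3 vertices, so the decomposition has width 2, which upper-bounds the treewidth. Since a–d–e–c–a is a cycle in G, G is not acyclic. Forests are exactly the graphs of treewidth ≤ 1, so tw(G) ≥ 2. Hence tw(G) = 2 exactly.

Treewidth 2.
One such decomposition:
Bags: B1 = {a, d, e}  B2 = {a, c, e}  B3 = {a, b, e}  B4 = {a, e, f}
Tree: B1–B2, B2–B3, B3–B4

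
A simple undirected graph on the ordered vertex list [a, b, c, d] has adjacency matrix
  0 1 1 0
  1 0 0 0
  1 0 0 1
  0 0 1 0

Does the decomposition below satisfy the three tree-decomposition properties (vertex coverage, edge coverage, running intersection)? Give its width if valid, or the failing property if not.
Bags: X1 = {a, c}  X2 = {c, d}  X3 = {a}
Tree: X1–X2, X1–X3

No — vertex b appears in no bag.

A tree decomposition must satisfy three properties: every vertex lies in some bag; for every edge, both endpoints lie together in some bag; and for every vertex, the bags containing it form a connected subtree. Here vertex b appears in no bag, so the decomposition is invalid.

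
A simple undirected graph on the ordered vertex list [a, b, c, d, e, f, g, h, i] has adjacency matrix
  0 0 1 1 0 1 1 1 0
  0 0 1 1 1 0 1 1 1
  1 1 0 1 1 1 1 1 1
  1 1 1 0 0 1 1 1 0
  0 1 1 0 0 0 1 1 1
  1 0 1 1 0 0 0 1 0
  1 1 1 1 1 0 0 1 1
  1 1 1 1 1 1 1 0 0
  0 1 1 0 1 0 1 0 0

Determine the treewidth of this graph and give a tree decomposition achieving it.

Treewidth 4.
One such decomposition:
Bags: B1 = {b, c, d, g, h}  B2 = {b, c, e, g, h}  B3 = {a, c, d, g, h}  B4 = {b, c, e, g, i}  B5 = {a, c, d, f, h}
Tree: B1–B2, B1–B3, B2–B4, B3–B5

Every bag has size at most 5, so the width is 5 − 1 = 4 and tw(G) ≤ 4. For the lower bound, the 5 vertices {a, c, d, g, h} are pairwise adjacent, and any tree decomposition puts a clique entirely inside one bag — forcing width ≥ 4. Combining the bounds, tw(G) = 4.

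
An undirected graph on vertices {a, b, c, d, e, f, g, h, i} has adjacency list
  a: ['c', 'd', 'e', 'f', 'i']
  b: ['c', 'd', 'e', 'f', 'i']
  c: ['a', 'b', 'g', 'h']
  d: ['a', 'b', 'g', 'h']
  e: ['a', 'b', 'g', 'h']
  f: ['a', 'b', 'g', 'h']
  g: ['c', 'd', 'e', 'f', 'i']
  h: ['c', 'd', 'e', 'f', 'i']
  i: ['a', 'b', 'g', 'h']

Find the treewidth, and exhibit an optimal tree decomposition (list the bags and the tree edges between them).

Treewidth 4.
Bags: B1 = {a, b, g, h, i}  B2 = {a, b, f, g, h}  B3 = {a, b, c, g, h}  B4 = {a, b, e, g, h}  B5 = {a, b, d, g, h}
Tree: B1–B2, B2–B3, B3–B4, B4–B5

The largest bag has 5 vertices, giving width 4; this decomposition certifies tw(G) ≤ 4. For the lower bound: the 5 vertex sets {h,i}, {b,f}, {c,g}, {a}, {e} are disjoint, each induces a connected subgraph, and every pair is joined by at least one edge of G. Contracting each set to a single vertex therefore yields K_{5} as a minor, and since treewidth is minor-monotone, tw(G) ≥ tw(K_{5}) = 4. Hence tw(G) = 4 exactly.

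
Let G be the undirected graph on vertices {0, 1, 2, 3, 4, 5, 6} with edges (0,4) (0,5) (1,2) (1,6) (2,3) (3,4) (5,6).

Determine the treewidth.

A width-2 tree decomposition is:
Bags: B1 = {1, 5, 6}  B2 = {1, 2, 5}  B3 = {2, 3, 5}  B4 = {3, 4, 5}  B5 = {0, 4, 5}
Tree: B1–B2, B2–B3, B3–B4, B4–B5
Each bag holds 3 vertices, so the decomposition has width 2, which upper-bounds the treewidth. The edges 5–6–1–2–3–4–0–5 form a cycle, so G is not a tree and its treewidth is at least 2. Therefore the treewidth is 2.

2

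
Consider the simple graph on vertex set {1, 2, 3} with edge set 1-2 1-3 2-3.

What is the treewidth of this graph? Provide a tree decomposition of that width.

With just one bag of size 3, the width is 3 − 1 = 2, so tw(G) ≤ 2. Conversely, {1, 2, 3} is a clique of size 3, and the vertices of any clique must share a bag in every tree decomposition; so some bag has ≥ 3 vertices and tw(G) ≥ 2. The upper and lower bounds meet at 2, so that is the treewidth.

Treewidth 2.
One such decomposition:
Bags: B1 = {1, 2, 3}
Tree: (single bag)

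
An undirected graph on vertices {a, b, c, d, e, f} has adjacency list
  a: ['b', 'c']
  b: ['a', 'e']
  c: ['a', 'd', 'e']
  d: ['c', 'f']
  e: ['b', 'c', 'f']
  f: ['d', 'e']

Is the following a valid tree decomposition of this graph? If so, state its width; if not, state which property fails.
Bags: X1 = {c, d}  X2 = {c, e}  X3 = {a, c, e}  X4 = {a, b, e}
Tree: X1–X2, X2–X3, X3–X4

No — vertex f appears in no bag.

A tree decomposition must satisfy three properties: every vertex lies in some bag; for every edge, both endpoints lie together in some bag; and for every vertex, the bags containing it form a connected subtree. Here vertex f appears in no bag, so the decomposition is invalid.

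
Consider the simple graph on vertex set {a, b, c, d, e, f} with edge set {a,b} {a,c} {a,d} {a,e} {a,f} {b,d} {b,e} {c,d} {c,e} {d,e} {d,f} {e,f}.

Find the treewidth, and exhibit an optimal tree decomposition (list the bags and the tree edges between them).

Each bag holds 4 vertices, so the decomposition has width 3, which upper-bounds the treewidth. Conversely, {a, c, d, e} is a clique of size 4, and the vertices of any clique must share a bag in every tree decomposition; so some bag has ≥ 4 vertices and tw(G) ≥ 3. Therefore the treewidth is 3.

Treewidth 3.
One optimal decomposition is:
Bags: B1 = {a, d, e, f}  B2 = {a, c, d, e}  B3 = {a, b, d, e}
Tree: B1–B2, B2–B3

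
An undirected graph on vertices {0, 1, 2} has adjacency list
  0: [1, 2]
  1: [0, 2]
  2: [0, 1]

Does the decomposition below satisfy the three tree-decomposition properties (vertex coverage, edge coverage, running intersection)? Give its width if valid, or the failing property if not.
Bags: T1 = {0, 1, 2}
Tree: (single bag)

Checking the three conditions: (i) the bags cover all of {0, 1, 2}; (ii) for each edge, some bag contains both endpoints; (iii) the bags containing any fixed vertex form a subtree. All hold, so the decomposition is valid with width 3 − 1 = 2.

Yes; width 2.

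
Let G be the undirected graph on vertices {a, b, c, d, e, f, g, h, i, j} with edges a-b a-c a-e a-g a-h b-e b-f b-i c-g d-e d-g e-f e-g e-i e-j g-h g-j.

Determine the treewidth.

A width-2 tree decomposition is:
Bags: B1 = {a, b, e}  B2 = {a, e, g}  B3 = {d, e, g}  B4 = {b, e, i}  B5 = {a, c, g}  B6 = {b, e, f}  B7 = {e, g, j}  B8 = {a, g, h}
Tree: B1–B2, B2–B3, B1–B4, B2–B5, B1–B6, B2–B7, B2–B8
The largest bag has 3 vertices, giving width 2; this decomposition certifies tw(G) ≤ 2. Conversely, {d, e, g} is a clique of size 3, and the vertices of any clique must share a bag in every tree decomposition; so some bag has ≥ 3 vertices and tw(G) ≥ 2. Hence tw(G) = 2 exactly.

2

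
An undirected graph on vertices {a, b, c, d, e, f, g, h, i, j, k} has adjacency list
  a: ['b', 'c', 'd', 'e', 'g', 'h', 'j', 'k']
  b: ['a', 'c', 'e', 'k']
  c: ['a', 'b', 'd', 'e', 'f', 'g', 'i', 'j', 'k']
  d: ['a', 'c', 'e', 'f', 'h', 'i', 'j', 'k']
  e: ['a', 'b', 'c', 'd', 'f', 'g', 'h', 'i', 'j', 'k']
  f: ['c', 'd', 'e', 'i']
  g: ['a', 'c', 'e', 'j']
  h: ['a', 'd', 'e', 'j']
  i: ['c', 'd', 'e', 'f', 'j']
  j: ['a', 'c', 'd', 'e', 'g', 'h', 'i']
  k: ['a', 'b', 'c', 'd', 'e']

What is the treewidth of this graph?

4

A width-4 tree decomposition is:
Bags: B1 = {a, c, d, e, j}  B2 = {a, c, e, g, j}  B3 = {c, d, e, i, j}  B4 = {a, c, d, e, k}  B5 = {c, d, e, f, i}  B6 = {a, b, c, e, k}  B7 = {a, d, e, h, j}
Tree: B1–B2, B1–B3, B1–B4, B3–B5, B4–B6, B1–B7
The largest bag has 5 vertices, giving width 4; this decomposition certifies tw(G) ≤ 4. For the lower bound, the 5 vertices {a, d, e, h, j} are pairwise adjacent, and any tree decomposition puts a clique entirely inside one bag — forcing width ≥ 4. The upper and lower bounds meet at 4, so that is the treewidth.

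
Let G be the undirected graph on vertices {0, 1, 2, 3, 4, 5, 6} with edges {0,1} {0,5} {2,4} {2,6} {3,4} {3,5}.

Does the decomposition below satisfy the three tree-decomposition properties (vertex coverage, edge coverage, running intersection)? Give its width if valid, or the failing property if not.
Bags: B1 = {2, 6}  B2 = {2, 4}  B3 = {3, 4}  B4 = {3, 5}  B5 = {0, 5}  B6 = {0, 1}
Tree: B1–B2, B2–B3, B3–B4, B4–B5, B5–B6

Yes; width 1.

Vertex coverage: the bags together contain {0, 1, 2, 3, 4, 5, 6}, the full vertex set. Edge coverage: each edge of G has both endpoints in at least one bag. Running intersection: for every vertex, the bags containing it form a connected subtree. All three properties hold, so this is a valid tree decomposition of width max|bag| − 1 = 1, and hence tw(G) ≤ 1.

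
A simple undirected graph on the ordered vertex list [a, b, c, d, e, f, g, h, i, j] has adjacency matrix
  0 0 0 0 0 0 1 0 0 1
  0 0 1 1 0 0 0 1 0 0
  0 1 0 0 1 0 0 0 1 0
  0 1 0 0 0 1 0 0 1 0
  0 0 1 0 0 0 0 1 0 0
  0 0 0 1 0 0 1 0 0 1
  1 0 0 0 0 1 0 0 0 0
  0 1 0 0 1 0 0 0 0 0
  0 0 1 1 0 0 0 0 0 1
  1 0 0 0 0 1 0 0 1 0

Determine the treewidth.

A width-2 tree decomposition is:
Bags: B1 = {a, f, g}  B2 = {a, f, j}  B3 = {d, f, j}  B4 = {d, i, j}  B5 = {b, d, i}  B6 = {b, c, i}  B7 = {b, c, h}  B8 = {c, e, h}
Tree: B1–B2, B2–B3, B3–B4, B4–B5, B5–B6, B6–B7, B7–B8
Each bag holds 3 vertices, so the decomposition has width 2, which upper-bounds the treewidth. The edges g–a–j–f–g form a cycle, so G is not a tree and its treewidth is at least 2. Hence tw(G) = 2 exactly.

2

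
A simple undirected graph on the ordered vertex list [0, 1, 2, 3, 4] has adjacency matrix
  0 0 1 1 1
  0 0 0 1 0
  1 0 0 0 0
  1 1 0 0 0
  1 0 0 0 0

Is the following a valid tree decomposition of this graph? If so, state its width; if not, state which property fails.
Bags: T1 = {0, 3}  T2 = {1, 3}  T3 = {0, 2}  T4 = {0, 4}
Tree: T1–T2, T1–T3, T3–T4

Yes; width 1.

Vertex coverage: the bags together contain {0, 1, 2, 3, 4}, the full vertex set. Edge coverage: each edge of G has both endpoints in at least one bag. Running intersection: for every vertex, the bags containing it form a connected subtree. All three properties hold, so this is a valid tree decomposition of width max|bag| − 1 = 1, and hence tw(G) ≤ 1.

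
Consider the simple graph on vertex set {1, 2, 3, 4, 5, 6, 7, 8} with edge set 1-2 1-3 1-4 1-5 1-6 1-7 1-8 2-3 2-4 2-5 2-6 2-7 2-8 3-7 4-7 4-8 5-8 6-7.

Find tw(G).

A width-3 tree decomposition is:
Bags: B1 = {1, 2, 4, 7}  B2 = {1, 2, 4, 8}  B3 = {1, 2, 3, 7}  B4 = {1, 2, 5, 8}  B5 = {1, 2, 6, 7}
Tree: B1–B2, B1–B3, B2–B4, B3–B5
The largest bag has 4 vertices, giving width 3; this decomposition certifies tw(G) ≤ 3. On the other hand G contains the 4-clique {1, 2, 4, 8}. A clique must lie in a single bag of any decomposition, so no decomposition can have width below 3. Therefore the treewidth is 3.

3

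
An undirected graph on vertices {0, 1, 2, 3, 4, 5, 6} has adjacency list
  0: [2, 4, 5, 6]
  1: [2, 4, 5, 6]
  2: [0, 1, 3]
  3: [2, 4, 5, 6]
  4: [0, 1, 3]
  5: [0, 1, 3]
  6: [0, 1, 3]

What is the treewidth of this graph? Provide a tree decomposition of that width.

Every bag has size at most 4, so the width is 4 − 1 = 3 and tw(G) ≤ 3. For the lower bound: the 4 vertex sets {1,6}, {0,5}, {3}, {2} are disjoint, each induces a connected subgraph, and every pair is joined by at least one edge of G. Contracting each set to a single vertex therefore yields K_{4} as a minor, and since treewidth is minor-monotone, tw(G) ≥ tw(K_{4}) = 3. The upper and lower bounds meet at 3, so that is the treewidth.

Treewidth 3.
One optimal decomposition is:
Bags: B1 = {0, 1, 3, 6}  B2 = {0, 1, 3, 5}  B3 = {0, 1, 2, 3}  B4 = {0, 1, 3, 4}
Tree: B1–B2, B2–B3, B3–B4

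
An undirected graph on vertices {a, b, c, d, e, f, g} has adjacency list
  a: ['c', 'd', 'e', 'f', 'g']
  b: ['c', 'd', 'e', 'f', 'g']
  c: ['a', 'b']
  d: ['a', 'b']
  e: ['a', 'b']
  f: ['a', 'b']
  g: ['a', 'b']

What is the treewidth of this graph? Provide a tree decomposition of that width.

Treewidth 2.
One optimal decomposition is:
Bags: B1 = {a, b, g}  B2 = {a, b, d}  B3 = {a, b, f}  B4 = {a, b, c}  B5 = {a, b, e}
Tree: B1–B2, B2–B3, B3–B4, B4–B5

Each bag holds 3 vertices, so the decomposition has width 2, which upper-bounds the treewidth. Since b–g–a–d–b is a cycle in G, G is not acyclic. Forests are exactly the graphs of treewidth ≤ 1, so tw(G) ≥ 2. The upper and lower bounds meet at 2, so that is the treewidth.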